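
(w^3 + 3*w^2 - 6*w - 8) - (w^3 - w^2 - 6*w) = 4*w^2 - 8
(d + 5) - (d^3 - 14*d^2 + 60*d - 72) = -d^3 + 14*d^2 - 59*d + 77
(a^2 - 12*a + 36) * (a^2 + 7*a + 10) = a^4 - 5*a^3 - 38*a^2 + 132*a + 360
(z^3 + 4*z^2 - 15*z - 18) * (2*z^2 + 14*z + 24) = 2*z^5 + 22*z^4 + 50*z^3 - 150*z^2 - 612*z - 432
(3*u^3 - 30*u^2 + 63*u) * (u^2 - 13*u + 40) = 3*u^5 - 69*u^4 + 573*u^3 - 2019*u^2 + 2520*u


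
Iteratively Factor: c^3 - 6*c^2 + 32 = (c + 2)*(c^2 - 8*c + 16) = (c - 4)*(c + 2)*(c - 4)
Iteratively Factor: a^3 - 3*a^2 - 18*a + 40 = (a - 2)*(a^2 - a - 20) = (a - 5)*(a - 2)*(a + 4)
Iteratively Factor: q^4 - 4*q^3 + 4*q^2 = (q)*(q^3 - 4*q^2 + 4*q) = q^2*(q^2 - 4*q + 4) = q^2*(q - 2)*(q - 2)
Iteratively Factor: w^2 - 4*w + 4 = (w - 2)*(w - 2)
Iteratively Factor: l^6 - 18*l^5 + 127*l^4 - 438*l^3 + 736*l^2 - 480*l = (l - 5)*(l^5 - 13*l^4 + 62*l^3 - 128*l^2 + 96*l) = (l - 5)*(l - 2)*(l^4 - 11*l^3 + 40*l^2 - 48*l) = (l - 5)*(l - 4)*(l - 2)*(l^3 - 7*l^2 + 12*l) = (l - 5)*(l - 4)*(l - 3)*(l - 2)*(l^2 - 4*l) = (l - 5)*(l - 4)^2*(l - 3)*(l - 2)*(l)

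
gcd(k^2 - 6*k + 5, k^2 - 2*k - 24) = 1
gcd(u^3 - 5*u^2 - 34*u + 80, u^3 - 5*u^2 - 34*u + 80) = u^3 - 5*u^2 - 34*u + 80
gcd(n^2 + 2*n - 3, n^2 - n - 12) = n + 3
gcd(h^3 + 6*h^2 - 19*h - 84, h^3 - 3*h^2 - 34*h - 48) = h + 3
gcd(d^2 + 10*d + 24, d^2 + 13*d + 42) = d + 6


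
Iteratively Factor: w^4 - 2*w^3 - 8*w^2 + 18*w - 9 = (w + 3)*(w^3 - 5*w^2 + 7*w - 3) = (w - 1)*(w + 3)*(w^2 - 4*w + 3) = (w - 3)*(w - 1)*(w + 3)*(w - 1)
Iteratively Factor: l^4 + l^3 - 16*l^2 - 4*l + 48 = (l - 3)*(l^3 + 4*l^2 - 4*l - 16) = (l - 3)*(l + 4)*(l^2 - 4) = (l - 3)*(l + 2)*(l + 4)*(l - 2)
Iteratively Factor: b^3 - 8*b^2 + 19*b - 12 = (b - 1)*(b^2 - 7*b + 12) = (b - 3)*(b - 1)*(b - 4)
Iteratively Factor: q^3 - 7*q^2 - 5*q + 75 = (q - 5)*(q^2 - 2*q - 15) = (q - 5)*(q + 3)*(q - 5)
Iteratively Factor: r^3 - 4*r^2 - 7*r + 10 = (r - 5)*(r^2 + r - 2) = (r - 5)*(r - 1)*(r + 2)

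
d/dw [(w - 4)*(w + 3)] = 2*w - 1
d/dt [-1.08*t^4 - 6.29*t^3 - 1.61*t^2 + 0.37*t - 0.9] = -4.32*t^3 - 18.87*t^2 - 3.22*t + 0.37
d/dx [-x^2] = -2*x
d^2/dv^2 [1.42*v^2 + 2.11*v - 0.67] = 2.84000000000000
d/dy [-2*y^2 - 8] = -4*y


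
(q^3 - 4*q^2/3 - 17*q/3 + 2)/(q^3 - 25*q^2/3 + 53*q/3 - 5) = (q + 2)/(q - 5)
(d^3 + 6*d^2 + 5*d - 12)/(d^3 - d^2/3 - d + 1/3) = 3*(d^2 + 7*d + 12)/(3*d^2 + 2*d - 1)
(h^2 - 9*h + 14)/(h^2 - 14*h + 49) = (h - 2)/(h - 7)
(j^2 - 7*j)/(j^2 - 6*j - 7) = j/(j + 1)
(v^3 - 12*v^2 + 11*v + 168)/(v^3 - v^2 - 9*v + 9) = (v^2 - 15*v + 56)/(v^2 - 4*v + 3)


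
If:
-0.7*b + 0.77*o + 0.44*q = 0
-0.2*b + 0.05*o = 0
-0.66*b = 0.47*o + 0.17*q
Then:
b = 0.00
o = 0.00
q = 0.00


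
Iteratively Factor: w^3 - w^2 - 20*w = (w - 5)*(w^2 + 4*w) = (w - 5)*(w + 4)*(w)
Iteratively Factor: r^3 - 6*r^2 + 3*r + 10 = (r - 2)*(r^2 - 4*r - 5) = (r - 5)*(r - 2)*(r + 1)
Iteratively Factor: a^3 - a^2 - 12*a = (a + 3)*(a^2 - 4*a) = (a - 4)*(a + 3)*(a)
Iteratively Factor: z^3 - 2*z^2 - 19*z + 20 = (z - 5)*(z^2 + 3*z - 4) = (z - 5)*(z - 1)*(z + 4)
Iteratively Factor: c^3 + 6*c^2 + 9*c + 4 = (c + 1)*(c^2 + 5*c + 4) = (c + 1)*(c + 4)*(c + 1)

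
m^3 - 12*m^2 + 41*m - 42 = (m - 7)*(m - 3)*(m - 2)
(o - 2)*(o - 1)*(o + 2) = o^3 - o^2 - 4*o + 4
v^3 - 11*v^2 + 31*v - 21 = (v - 7)*(v - 3)*(v - 1)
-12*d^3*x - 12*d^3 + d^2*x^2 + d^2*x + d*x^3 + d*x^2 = (-3*d + x)*(4*d + x)*(d*x + d)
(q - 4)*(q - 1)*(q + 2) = q^3 - 3*q^2 - 6*q + 8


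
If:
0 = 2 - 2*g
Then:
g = 1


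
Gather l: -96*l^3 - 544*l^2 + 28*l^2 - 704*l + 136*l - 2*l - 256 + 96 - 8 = -96*l^3 - 516*l^2 - 570*l - 168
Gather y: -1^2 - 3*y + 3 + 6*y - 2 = 3*y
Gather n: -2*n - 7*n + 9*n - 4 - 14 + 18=0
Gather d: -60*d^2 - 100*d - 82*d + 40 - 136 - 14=-60*d^2 - 182*d - 110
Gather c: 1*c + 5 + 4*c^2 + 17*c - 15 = 4*c^2 + 18*c - 10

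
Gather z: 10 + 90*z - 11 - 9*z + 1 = 81*z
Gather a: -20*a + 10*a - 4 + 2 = -10*a - 2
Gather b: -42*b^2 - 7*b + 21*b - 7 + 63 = -42*b^2 + 14*b + 56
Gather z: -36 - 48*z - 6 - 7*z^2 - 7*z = -7*z^2 - 55*z - 42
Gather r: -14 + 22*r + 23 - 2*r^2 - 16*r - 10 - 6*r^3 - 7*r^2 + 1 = -6*r^3 - 9*r^2 + 6*r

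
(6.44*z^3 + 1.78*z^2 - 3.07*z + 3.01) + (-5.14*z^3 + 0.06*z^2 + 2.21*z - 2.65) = 1.3*z^3 + 1.84*z^2 - 0.86*z + 0.36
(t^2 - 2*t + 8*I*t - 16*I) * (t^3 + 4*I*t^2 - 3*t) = t^5 - 2*t^4 + 12*I*t^4 - 35*t^3 - 24*I*t^3 + 70*t^2 - 24*I*t^2 + 48*I*t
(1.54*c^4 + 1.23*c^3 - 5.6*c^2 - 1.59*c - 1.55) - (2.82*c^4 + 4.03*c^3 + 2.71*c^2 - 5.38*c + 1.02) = -1.28*c^4 - 2.8*c^3 - 8.31*c^2 + 3.79*c - 2.57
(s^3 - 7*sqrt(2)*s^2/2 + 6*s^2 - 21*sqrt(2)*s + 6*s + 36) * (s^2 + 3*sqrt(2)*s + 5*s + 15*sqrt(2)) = s^5 - sqrt(2)*s^4/2 + 11*s^4 - 11*sqrt(2)*s^3/2 + 15*s^3 - 165*s^2 + 3*sqrt(2)*s^2 - 450*s + 198*sqrt(2)*s + 540*sqrt(2)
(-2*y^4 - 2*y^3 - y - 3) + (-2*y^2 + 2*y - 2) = -2*y^4 - 2*y^3 - 2*y^2 + y - 5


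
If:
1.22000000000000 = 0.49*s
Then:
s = 2.49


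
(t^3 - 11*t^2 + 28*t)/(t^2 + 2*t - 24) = t*(t - 7)/(t + 6)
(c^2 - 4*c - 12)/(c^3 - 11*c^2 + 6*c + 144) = (c + 2)/(c^2 - 5*c - 24)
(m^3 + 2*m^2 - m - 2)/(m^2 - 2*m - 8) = (m^2 - 1)/(m - 4)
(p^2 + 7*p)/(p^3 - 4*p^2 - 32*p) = (p + 7)/(p^2 - 4*p - 32)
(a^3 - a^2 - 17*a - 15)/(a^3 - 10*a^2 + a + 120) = (a + 1)/(a - 8)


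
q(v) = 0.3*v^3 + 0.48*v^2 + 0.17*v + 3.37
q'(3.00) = 11.15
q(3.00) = 16.30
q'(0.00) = 0.17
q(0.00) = 3.37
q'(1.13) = 2.40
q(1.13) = 4.61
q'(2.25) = 6.89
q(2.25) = 9.60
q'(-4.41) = 13.44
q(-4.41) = -13.77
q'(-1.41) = 0.61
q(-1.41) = 3.24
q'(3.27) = 12.93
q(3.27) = 19.55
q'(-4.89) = 17.00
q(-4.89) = -21.06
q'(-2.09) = 2.09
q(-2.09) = 2.37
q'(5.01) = 27.57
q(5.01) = 54.00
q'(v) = 0.9*v^2 + 0.96*v + 0.17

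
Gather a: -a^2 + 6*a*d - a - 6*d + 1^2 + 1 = -a^2 + a*(6*d - 1) - 6*d + 2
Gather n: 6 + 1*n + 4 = n + 10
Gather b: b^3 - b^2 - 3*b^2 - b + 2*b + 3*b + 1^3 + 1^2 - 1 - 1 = b^3 - 4*b^2 + 4*b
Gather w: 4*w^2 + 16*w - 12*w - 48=4*w^2 + 4*w - 48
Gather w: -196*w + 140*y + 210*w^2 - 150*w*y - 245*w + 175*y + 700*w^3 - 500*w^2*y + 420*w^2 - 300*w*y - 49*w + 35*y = 700*w^3 + w^2*(630 - 500*y) + w*(-450*y - 490) + 350*y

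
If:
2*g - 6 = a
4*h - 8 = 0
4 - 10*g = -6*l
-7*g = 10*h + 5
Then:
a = -92/7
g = -25/7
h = 2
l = -139/21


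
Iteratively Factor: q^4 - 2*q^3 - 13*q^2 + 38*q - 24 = (q + 4)*(q^3 - 6*q^2 + 11*q - 6) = (q - 1)*(q + 4)*(q^2 - 5*q + 6) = (q - 3)*(q - 1)*(q + 4)*(q - 2)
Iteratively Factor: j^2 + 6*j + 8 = (j + 2)*(j + 4)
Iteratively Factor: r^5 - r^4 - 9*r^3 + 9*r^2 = (r - 1)*(r^4 - 9*r^2) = (r - 3)*(r - 1)*(r^3 + 3*r^2) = (r - 3)*(r - 1)*(r + 3)*(r^2) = r*(r - 3)*(r - 1)*(r + 3)*(r)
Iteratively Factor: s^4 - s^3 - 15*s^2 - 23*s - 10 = (s + 1)*(s^3 - 2*s^2 - 13*s - 10) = (s + 1)^2*(s^2 - 3*s - 10) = (s + 1)^2*(s + 2)*(s - 5)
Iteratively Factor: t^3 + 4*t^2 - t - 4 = (t + 1)*(t^2 + 3*t - 4) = (t - 1)*(t + 1)*(t + 4)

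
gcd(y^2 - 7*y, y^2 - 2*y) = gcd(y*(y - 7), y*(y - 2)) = y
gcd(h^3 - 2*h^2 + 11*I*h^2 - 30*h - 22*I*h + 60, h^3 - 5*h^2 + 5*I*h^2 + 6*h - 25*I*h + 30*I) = h^2 + h*(-2 + 5*I) - 10*I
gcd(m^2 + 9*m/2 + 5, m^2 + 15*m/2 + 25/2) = m + 5/2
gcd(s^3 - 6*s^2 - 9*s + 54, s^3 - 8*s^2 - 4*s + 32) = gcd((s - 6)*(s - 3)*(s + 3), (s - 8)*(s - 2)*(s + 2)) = 1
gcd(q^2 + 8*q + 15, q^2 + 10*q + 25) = q + 5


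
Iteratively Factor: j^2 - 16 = (j - 4)*(j + 4)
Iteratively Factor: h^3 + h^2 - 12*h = (h)*(h^2 + h - 12) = h*(h - 3)*(h + 4)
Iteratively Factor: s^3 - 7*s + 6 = (s + 3)*(s^2 - 3*s + 2) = (s - 2)*(s + 3)*(s - 1)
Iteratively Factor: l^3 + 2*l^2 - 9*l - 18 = (l + 2)*(l^2 - 9) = (l + 2)*(l + 3)*(l - 3)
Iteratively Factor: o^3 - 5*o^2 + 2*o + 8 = (o + 1)*(o^2 - 6*o + 8) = (o - 2)*(o + 1)*(o - 4)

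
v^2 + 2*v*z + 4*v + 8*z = (v + 4)*(v + 2*z)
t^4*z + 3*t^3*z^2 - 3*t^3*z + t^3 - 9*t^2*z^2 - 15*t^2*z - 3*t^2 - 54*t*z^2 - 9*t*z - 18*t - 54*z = (t - 6)*(t + 3)*(t + 3*z)*(t*z + 1)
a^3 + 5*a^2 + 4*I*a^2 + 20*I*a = a*(a + 5)*(a + 4*I)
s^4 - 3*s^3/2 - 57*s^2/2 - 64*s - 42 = (s - 7)*(s + 3/2)*(s + 2)^2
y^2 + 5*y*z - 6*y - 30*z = (y - 6)*(y + 5*z)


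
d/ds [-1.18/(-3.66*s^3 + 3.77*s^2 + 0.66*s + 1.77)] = (-12.9564*s^2 + 8.8972*s + 0.7788)/(-3.66*s^3 + 3.77*s^2 + 0.66*s + 1.77)^2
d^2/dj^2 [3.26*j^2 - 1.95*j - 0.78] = 6.52000000000000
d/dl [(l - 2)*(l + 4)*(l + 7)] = 3*l^2 + 18*l + 6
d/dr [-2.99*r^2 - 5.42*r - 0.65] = -5.98*r - 5.42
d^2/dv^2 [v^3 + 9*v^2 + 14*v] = 6*v + 18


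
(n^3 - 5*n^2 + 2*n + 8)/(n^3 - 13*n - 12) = (n - 2)/(n + 3)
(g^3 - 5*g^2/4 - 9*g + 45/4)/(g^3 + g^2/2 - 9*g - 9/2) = (4*g - 5)/(2*(2*g + 1))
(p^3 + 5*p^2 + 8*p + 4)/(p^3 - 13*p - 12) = (p^2 + 4*p + 4)/(p^2 - p - 12)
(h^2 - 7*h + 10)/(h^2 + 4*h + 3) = (h^2 - 7*h + 10)/(h^2 + 4*h + 3)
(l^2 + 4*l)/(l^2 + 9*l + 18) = l*(l + 4)/(l^2 + 9*l + 18)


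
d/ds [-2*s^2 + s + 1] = 1 - 4*s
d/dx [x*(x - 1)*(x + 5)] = 3*x^2 + 8*x - 5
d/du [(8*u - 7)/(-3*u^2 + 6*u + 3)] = 2*(4*u^2 - 7*u + 11)/(3*(u^4 - 4*u^3 + 2*u^2 + 4*u + 1))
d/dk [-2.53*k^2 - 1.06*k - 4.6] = -5.06*k - 1.06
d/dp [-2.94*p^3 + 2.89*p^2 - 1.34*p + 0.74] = -8.82*p^2 + 5.78*p - 1.34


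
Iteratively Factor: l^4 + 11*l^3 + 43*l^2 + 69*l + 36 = (l + 3)*(l^3 + 8*l^2 + 19*l + 12) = (l + 3)*(l + 4)*(l^2 + 4*l + 3) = (l + 1)*(l + 3)*(l + 4)*(l + 3)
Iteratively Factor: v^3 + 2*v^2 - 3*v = (v - 1)*(v^2 + 3*v) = (v - 1)*(v + 3)*(v)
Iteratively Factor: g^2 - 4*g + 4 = (g - 2)*(g - 2)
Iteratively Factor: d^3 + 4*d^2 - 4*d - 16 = (d - 2)*(d^2 + 6*d + 8) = (d - 2)*(d + 2)*(d + 4)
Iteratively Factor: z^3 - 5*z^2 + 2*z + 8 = (z - 2)*(z^2 - 3*z - 4) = (z - 2)*(z + 1)*(z - 4)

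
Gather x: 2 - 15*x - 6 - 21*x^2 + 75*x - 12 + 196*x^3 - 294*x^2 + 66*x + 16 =196*x^3 - 315*x^2 + 126*x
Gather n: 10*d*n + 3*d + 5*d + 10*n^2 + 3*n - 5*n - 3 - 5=8*d + 10*n^2 + n*(10*d - 2) - 8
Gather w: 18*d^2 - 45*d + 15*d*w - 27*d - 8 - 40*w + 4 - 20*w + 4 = 18*d^2 - 72*d + w*(15*d - 60)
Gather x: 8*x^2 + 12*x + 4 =8*x^2 + 12*x + 4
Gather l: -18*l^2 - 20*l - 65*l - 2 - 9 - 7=-18*l^2 - 85*l - 18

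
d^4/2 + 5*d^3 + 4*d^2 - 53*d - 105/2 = (d/2 + 1/2)*(d - 3)*(d + 5)*(d + 7)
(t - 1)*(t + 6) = t^2 + 5*t - 6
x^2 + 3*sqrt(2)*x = x*(x + 3*sqrt(2))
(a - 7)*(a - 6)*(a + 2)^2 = a^4 - 9*a^3 - 6*a^2 + 116*a + 168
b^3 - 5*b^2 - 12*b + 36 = (b - 6)*(b - 2)*(b + 3)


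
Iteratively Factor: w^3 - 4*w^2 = (w)*(w^2 - 4*w) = w*(w - 4)*(w)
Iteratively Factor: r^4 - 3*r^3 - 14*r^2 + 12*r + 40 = (r + 2)*(r^3 - 5*r^2 - 4*r + 20) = (r - 5)*(r + 2)*(r^2 - 4) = (r - 5)*(r + 2)^2*(r - 2)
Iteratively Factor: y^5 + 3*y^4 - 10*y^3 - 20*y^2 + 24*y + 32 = (y + 1)*(y^4 + 2*y^3 - 12*y^2 - 8*y + 32) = (y + 1)*(y + 4)*(y^3 - 2*y^2 - 4*y + 8) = (y - 2)*(y + 1)*(y + 4)*(y^2 - 4) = (y - 2)*(y + 1)*(y + 2)*(y + 4)*(y - 2)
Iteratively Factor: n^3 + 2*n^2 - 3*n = (n + 3)*(n^2 - n) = n*(n + 3)*(n - 1)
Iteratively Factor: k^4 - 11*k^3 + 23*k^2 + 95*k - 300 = (k - 5)*(k^3 - 6*k^2 - 7*k + 60) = (k - 5)*(k - 4)*(k^2 - 2*k - 15) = (k - 5)*(k - 4)*(k + 3)*(k - 5)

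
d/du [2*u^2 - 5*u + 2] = 4*u - 5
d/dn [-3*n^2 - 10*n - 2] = -6*n - 10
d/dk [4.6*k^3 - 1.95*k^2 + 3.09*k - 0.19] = 13.8*k^2 - 3.9*k + 3.09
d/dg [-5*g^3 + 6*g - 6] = 6 - 15*g^2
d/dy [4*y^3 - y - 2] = 12*y^2 - 1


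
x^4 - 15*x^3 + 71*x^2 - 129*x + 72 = (x - 8)*(x - 3)^2*(x - 1)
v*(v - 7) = v^2 - 7*v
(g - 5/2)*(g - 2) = g^2 - 9*g/2 + 5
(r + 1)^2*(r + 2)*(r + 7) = r^4 + 11*r^3 + 33*r^2 + 37*r + 14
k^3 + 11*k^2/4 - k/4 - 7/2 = (k - 1)*(k + 7/4)*(k + 2)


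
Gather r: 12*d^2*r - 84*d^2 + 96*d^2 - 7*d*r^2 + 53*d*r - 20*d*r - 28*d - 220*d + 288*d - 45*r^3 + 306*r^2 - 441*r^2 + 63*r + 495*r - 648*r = 12*d^2 + 40*d - 45*r^3 + r^2*(-7*d - 135) + r*(12*d^2 + 33*d - 90)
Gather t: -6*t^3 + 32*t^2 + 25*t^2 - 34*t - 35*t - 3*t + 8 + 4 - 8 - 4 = -6*t^3 + 57*t^2 - 72*t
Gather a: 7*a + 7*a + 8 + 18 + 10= 14*a + 36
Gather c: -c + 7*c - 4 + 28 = 6*c + 24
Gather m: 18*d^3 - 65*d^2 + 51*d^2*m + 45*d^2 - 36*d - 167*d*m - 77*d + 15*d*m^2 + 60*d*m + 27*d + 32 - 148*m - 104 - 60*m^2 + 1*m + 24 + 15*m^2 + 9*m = 18*d^3 - 20*d^2 - 86*d + m^2*(15*d - 45) + m*(51*d^2 - 107*d - 138) - 48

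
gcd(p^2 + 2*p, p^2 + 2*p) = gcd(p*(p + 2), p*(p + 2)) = p^2 + 2*p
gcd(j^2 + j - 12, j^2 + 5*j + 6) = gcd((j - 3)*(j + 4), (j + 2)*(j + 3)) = 1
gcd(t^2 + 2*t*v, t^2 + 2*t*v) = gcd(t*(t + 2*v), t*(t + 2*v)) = t^2 + 2*t*v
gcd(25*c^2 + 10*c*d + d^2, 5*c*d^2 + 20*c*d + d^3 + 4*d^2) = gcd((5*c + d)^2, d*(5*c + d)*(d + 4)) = 5*c + d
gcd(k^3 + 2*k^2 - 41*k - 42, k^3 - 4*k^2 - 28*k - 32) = 1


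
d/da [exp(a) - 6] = exp(a)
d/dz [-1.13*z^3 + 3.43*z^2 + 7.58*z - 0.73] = -3.39*z^2 + 6.86*z + 7.58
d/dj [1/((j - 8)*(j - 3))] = (11 - 2*j)/(j^4 - 22*j^3 + 169*j^2 - 528*j + 576)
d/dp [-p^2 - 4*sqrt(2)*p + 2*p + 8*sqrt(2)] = -2*p - 4*sqrt(2) + 2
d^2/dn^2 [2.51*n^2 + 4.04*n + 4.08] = 5.02000000000000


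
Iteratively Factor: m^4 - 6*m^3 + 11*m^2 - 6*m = (m - 2)*(m^3 - 4*m^2 + 3*m) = m*(m - 2)*(m^2 - 4*m + 3) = m*(m - 3)*(m - 2)*(m - 1)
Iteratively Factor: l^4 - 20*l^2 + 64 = (l - 2)*(l^3 + 2*l^2 - 16*l - 32) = (l - 2)*(l + 2)*(l^2 - 16) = (l - 2)*(l + 2)*(l + 4)*(l - 4)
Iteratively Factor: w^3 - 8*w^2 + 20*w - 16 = (w - 2)*(w^2 - 6*w + 8) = (w - 2)^2*(w - 4)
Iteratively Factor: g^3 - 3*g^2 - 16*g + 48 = (g - 3)*(g^2 - 16) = (g - 4)*(g - 3)*(g + 4)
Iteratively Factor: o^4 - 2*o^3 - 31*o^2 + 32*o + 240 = (o - 4)*(o^3 + 2*o^2 - 23*o - 60) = (o - 5)*(o - 4)*(o^2 + 7*o + 12) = (o - 5)*(o - 4)*(o + 3)*(o + 4)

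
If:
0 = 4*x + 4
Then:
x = -1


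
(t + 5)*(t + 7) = t^2 + 12*t + 35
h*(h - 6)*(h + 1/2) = h^3 - 11*h^2/2 - 3*h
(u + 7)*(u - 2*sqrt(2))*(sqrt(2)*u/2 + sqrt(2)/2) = sqrt(2)*u^3/2 - 2*u^2 + 4*sqrt(2)*u^2 - 16*u + 7*sqrt(2)*u/2 - 14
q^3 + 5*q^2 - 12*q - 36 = (q - 3)*(q + 2)*(q + 6)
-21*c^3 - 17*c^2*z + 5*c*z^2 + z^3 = (-3*c + z)*(c + z)*(7*c + z)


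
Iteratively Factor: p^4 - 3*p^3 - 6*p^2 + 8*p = (p)*(p^3 - 3*p^2 - 6*p + 8) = p*(p - 4)*(p^2 + p - 2) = p*(p - 4)*(p - 1)*(p + 2)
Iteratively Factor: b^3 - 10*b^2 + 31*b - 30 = (b - 5)*(b^2 - 5*b + 6) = (b - 5)*(b - 3)*(b - 2)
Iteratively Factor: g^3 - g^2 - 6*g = (g + 2)*(g^2 - 3*g) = (g - 3)*(g + 2)*(g)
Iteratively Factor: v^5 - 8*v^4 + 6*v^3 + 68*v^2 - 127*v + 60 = (v - 1)*(v^4 - 7*v^3 - v^2 + 67*v - 60) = (v - 5)*(v - 1)*(v^3 - 2*v^2 - 11*v + 12) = (v - 5)*(v - 1)^2*(v^2 - v - 12) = (v - 5)*(v - 1)^2*(v + 3)*(v - 4)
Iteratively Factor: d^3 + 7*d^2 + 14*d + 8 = (d + 4)*(d^2 + 3*d + 2) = (d + 2)*(d + 4)*(d + 1)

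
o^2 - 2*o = o*(o - 2)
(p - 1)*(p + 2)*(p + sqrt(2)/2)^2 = p^4 + p^3 + sqrt(2)*p^3 - 3*p^2/2 + sqrt(2)*p^2 - 2*sqrt(2)*p + p/2 - 1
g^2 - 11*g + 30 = (g - 6)*(g - 5)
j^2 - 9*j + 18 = (j - 6)*(j - 3)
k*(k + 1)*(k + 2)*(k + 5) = k^4 + 8*k^3 + 17*k^2 + 10*k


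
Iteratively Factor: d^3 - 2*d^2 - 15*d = (d + 3)*(d^2 - 5*d) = d*(d + 3)*(d - 5)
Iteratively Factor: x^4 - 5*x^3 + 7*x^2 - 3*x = (x - 1)*(x^3 - 4*x^2 + 3*x) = (x - 1)^2*(x^2 - 3*x) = (x - 3)*(x - 1)^2*(x)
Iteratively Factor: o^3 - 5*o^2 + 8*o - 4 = (o - 1)*(o^2 - 4*o + 4) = (o - 2)*(o - 1)*(o - 2)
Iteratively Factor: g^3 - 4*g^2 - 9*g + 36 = (g + 3)*(g^2 - 7*g + 12) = (g - 3)*(g + 3)*(g - 4)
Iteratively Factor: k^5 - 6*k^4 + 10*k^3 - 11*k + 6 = (k - 1)*(k^4 - 5*k^3 + 5*k^2 + 5*k - 6) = (k - 3)*(k - 1)*(k^3 - 2*k^2 - k + 2) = (k - 3)*(k - 1)*(k + 1)*(k^2 - 3*k + 2) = (k - 3)*(k - 2)*(k - 1)*(k + 1)*(k - 1)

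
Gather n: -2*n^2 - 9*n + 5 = -2*n^2 - 9*n + 5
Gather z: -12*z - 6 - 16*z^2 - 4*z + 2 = -16*z^2 - 16*z - 4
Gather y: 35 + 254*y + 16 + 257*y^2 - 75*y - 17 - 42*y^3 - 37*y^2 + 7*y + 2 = -42*y^3 + 220*y^2 + 186*y + 36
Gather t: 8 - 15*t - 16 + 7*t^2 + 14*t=7*t^2 - t - 8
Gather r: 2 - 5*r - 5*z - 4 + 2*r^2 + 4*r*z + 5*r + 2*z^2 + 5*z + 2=2*r^2 + 4*r*z + 2*z^2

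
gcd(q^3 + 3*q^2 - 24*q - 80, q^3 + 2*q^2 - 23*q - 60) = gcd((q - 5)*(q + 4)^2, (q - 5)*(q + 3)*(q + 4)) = q^2 - q - 20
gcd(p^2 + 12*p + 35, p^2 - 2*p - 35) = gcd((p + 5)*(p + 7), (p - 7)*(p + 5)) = p + 5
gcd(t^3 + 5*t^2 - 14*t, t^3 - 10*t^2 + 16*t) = t^2 - 2*t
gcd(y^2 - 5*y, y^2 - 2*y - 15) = y - 5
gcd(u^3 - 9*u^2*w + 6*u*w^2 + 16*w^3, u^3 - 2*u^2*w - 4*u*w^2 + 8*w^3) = u - 2*w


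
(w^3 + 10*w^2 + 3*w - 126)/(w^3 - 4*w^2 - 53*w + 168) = (w + 6)/(w - 8)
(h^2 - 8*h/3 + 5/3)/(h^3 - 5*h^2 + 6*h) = (3*h^2 - 8*h + 5)/(3*h*(h^2 - 5*h + 6))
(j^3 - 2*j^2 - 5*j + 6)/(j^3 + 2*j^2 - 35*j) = (j^3 - 2*j^2 - 5*j + 6)/(j*(j^2 + 2*j - 35))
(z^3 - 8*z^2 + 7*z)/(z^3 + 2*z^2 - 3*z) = (z - 7)/(z + 3)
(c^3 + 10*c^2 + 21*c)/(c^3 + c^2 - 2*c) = (c^2 + 10*c + 21)/(c^2 + c - 2)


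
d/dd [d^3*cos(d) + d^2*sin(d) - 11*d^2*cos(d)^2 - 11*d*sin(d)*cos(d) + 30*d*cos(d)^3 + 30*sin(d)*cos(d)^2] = -d^3*sin(d) + 11*d^2*sin(2*d) + 4*d^2*cos(d) - 41*d*sin(d)/2 - 45*d*sin(3*d)/2 - 22*d*cos(2*d) - 11*d - 11*sin(2*d)/2 + 30*cos(d) + 30*cos(3*d)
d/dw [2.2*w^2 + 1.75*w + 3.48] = 4.4*w + 1.75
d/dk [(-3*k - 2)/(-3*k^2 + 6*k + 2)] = 3*(-3*k^2 - 4*k + 2)/(9*k^4 - 36*k^3 + 24*k^2 + 24*k + 4)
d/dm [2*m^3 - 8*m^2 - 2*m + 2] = 6*m^2 - 16*m - 2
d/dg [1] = 0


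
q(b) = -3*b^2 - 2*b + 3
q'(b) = -6*b - 2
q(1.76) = -9.81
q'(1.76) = -12.56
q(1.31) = -4.77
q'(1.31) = -9.86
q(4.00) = -53.00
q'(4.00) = -26.00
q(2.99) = -29.80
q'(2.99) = -19.94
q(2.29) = -17.31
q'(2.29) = -15.74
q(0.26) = 2.28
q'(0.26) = -3.56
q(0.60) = 0.72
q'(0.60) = -5.60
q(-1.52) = -0.89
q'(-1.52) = 7.12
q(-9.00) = -222.00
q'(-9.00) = 52.00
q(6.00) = -117.00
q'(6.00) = -38.00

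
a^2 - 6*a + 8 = (a - 4)*(a - 2)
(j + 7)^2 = j^2 + 14*j + 49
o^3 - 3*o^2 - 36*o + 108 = (o - 6)*(o - 3)*(o + 6)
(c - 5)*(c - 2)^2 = c^3 - 9*c^2 + 24*c - 20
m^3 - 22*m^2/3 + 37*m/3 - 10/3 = (m - 5)*(m - 2)*(m - 1/3)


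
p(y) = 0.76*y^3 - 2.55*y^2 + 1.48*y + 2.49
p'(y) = 2.28*y^2 - 5.1*y + 1.48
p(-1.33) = -5.78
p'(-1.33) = 12.30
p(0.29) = 2.72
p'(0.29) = 0.19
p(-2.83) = -39.35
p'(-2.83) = 34.17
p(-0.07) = 2.37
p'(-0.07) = 1.85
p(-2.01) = -16.96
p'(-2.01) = 20.94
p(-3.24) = -54.92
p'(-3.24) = 41.94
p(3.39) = 7.81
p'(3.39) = 10.39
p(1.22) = 1.88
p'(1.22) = -1.35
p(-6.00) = -262.35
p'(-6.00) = 114.16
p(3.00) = 4.50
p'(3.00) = 6.70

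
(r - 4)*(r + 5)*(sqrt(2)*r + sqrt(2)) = sqrt(2)*r^3 + 2*sqrt(2)*r^2 - 19*sqrt(2)*r - 20*sqrt(2)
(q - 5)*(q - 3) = q^2 - 8*q + 15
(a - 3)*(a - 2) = a^2 - 5*a + 6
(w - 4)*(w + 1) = w^2 - 3*w - 4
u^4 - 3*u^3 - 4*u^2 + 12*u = u*(u - 3)*(u - 2)*(u + 2)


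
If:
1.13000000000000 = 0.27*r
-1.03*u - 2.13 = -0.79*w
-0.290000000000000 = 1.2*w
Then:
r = 4.19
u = -2.25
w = -0.24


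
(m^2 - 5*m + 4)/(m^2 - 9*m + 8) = (m - 4)/(m - 8)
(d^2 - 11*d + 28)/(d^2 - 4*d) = (d - 7)/d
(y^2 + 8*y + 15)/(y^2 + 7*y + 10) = (y + 3)/(y + 2)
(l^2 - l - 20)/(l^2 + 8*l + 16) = (l - 5)/(l + 4)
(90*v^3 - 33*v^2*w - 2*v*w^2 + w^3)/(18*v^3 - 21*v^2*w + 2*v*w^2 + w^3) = (5*v - w)/(v - w)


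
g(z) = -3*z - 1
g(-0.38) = 0.14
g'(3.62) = -3.00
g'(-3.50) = -3.00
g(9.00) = -28.00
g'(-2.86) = -3.00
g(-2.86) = 7.58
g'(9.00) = -3.00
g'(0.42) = -3.00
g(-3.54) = 9.62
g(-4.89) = 13.67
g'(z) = -3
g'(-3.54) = -3.00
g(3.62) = -11.86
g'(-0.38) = -3.00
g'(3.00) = -3.00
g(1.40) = -5.20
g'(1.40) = -3.00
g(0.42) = -2.26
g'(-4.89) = -3.00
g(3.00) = -10.00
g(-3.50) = 9.50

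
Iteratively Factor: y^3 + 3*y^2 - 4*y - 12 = (y - 2)*(y^2 + 5*y + 6) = (y - 2)*(y + 3)*(y + 2)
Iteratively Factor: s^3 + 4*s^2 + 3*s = (s + 3)*(s^2 + s) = (s + 1)*(s + 3)*(s)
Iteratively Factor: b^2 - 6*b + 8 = (b - 2)*(b - 4)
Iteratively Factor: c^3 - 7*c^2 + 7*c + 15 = (c - 5)*(c^2 - 2*c - 3) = (c - 5)*(c + 1)*(c - 3)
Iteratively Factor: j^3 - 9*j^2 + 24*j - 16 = (j - 1)*(j^2 - 8*j + 16) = (j - 4)*(j - 1)*(j - 4)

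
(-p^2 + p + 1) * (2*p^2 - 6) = -2*p^4 + 2*p^3 + 8*p^2 - 6*p - 6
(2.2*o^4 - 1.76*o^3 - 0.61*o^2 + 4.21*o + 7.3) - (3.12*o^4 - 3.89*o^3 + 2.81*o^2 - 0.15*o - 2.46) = -0.92*o^4 + 2.13*o^3 - 3.42*o^2 + 4.36*o + 9.76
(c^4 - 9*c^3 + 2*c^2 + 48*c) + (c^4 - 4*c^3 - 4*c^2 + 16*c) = 2*c^4 - 13*c^3 - 2*c^2 + 64*c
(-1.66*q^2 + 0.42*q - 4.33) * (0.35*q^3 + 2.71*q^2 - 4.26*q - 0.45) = -0.581*q^5 - 4.3516*q^4 + 6.6943*q^3 - 12.7765*q^2 + 18.2568*q + 1.9485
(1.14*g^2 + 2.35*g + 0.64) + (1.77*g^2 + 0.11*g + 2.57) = 2.91*g^2 + 2.46*g + 3.21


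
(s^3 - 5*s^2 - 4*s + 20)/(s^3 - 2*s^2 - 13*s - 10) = (s - 2)/(s + 1)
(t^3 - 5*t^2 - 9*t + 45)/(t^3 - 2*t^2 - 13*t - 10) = (t^2 - 9)/(t^2 + 3*t + 2)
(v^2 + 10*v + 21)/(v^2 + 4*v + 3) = (v + 7)/(v + 1)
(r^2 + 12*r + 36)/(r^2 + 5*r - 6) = (r + 6)/(r - 1)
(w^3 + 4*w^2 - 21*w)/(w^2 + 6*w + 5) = w*(w^2 + 4*w - 21)/(w^2 + 6*w + 5)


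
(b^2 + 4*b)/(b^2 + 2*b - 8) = b/(b - 2)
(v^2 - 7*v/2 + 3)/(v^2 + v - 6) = (v - 3/2)/(v + 3)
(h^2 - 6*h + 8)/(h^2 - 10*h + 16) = (h - 4)/(h - 8)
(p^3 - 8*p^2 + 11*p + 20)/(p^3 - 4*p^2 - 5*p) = (p - 4)/p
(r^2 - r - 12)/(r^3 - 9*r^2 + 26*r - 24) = (r + 3)/(r^2 - 5*r + 6)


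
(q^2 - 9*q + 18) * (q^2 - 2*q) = q^4 - 11*q^3 + 36*q^2 - 36*q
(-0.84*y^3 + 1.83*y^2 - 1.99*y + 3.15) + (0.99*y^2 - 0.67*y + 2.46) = -0.84*y^3 + 2.82*y^2 - 2.66*y + 5.61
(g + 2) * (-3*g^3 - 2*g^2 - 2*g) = -3*g^4 - 8*g^3 - 6*g^2 - 4*g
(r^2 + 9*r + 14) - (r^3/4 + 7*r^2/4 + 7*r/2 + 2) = -r^3/4 - 3*r^2/4 + 11*r/2 + 12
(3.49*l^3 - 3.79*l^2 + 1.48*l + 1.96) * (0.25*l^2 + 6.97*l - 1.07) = 0.8725*l^5 + 23.3778*l^4 - 29.7806*l^3 + 14.8609*l^2 + 12.0776*l - 2.0972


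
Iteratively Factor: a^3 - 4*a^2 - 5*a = (a + 1)*(a^2 - 5*a) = (a - 5)*(a + 1)*(a)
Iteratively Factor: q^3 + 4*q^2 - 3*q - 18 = (q + 3)*(q^2 + q - 6) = (q - 2)*(q + 3)*(q + 3)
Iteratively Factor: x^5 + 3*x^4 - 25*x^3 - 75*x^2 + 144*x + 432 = (x - 4)*(x^4 + 7*x^3 + 3*x^2 - 63*x - 108) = (x - 4)*(x + 3)*(x^3 + 4*x^2 - 9*x - 36) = (x - 4)*(x + 3)^2*(x^2 + x - 12) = (x - 4)*(x - 3)*(x + 3)^2*(x + 4)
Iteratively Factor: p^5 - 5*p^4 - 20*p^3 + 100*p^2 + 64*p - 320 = (p - 2)*(p^4 - 3*p^3 - 26*p^2 + 48*p + 160) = (p - 5)*(p - 2)*(p^3 + 2*p^2 - 16*p - 32) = (p - 5)*(p - 2)*(p + 2)*(p^2 - 16) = (p - 5)*(p - 4)*(p - 2)*(p + 2)*(p + 4)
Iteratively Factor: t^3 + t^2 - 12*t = (t)*(t^2 + t - 12) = t*(t + 4)*(t - 3)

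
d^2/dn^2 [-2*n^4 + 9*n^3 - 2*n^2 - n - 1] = -24*n^2 + 54*n - 4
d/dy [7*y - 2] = 7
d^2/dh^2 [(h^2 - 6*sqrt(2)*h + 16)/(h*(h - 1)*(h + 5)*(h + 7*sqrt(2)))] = 2*(3*h^8 - 15*sqrt(2)*h^7 + 12*h^7 - 393*h^6 - 164*sqrt(2)*h^6 - 2064*h^5 - 72*sqrt(2)*h^5 + 3132*sqrt(2)*h^4 + 7662*h^4 - 3937*sqrt(2)*h^3 + 51256*h^3 - 20160*sqrt(2)*h^2 + 52944*h^2 - 94080*h + 8400*sqrt(2)*h + 39200)/(h^3*(h^9 + 12*h^8 + 21*sqrt(2)*h^8 + 327*h^7 + 252*sqrt(2)*h^7 + 1379*sqrt(2)*h^6 + 3472*h^6 + 9537*h^5 + 7056*sqrt(2)*h^5 - 16164*h^4 + 19173*sqrt(2)*h^4 - 48635*h^3 - 32116*sqrt(2)*h^3 - 115815*sqrt(2)*h^2 + 88200*h^2 - 36750*h + 205800*sqrt(2)*h - 85750*sqrt(2)))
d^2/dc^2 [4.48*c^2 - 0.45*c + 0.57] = 8.96000000000000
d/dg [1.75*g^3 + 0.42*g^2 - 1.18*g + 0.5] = 5.25*g^2 + 0.84*g - 1.18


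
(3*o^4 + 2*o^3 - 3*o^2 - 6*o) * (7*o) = 21*o^5 + 14*o^4 - 21*o^3 - 42*o^2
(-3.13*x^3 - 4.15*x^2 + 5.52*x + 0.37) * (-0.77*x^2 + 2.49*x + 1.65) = 2.4101*x^5 - 4.5982*x^4 - 19.7484*x^3 + 6.6124*x^2 + 10.0293*x + 0.6105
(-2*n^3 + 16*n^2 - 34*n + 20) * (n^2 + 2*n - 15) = -2*n^5 + 12*n^4 + 28*n^3 - 288*n^2 + 550*n - 300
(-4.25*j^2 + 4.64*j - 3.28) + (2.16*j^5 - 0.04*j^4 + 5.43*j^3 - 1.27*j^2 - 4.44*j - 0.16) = 2.16*j^5 - 0.04*j^4 + 5.43*j^3 - 5.52*j^2 + 0.199999999999999*j - 3.44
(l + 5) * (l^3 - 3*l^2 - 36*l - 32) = l^4 + 2*l^3 - 51*l^2 - 212*l - 160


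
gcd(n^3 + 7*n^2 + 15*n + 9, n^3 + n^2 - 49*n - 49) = n + 1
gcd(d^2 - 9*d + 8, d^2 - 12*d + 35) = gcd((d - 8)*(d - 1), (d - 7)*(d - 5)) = 1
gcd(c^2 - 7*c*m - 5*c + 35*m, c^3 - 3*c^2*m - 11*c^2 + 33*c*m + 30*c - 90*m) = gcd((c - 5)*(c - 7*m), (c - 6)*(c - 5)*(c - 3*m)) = c - 5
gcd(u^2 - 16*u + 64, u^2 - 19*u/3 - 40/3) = u - 8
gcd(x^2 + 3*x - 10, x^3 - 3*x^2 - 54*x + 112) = x - 2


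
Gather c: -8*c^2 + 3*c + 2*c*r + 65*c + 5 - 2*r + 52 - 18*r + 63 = -8*c^2 + c*(2*r + 68) - 20*r + 120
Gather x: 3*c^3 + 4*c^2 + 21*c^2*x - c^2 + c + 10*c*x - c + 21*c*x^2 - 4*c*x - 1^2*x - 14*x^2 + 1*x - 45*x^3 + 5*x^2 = 3*c^3 + 3*c^2 - 45*x^3 + x^2*(21*c - 9) + x*(21*c^2 + 6*c)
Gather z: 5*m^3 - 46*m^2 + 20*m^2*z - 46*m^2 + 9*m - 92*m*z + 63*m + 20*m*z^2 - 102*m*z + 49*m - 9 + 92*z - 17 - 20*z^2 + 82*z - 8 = 5*m^3 - 92*m^2 + 121*m + z^2*(20*m - 20) + z*(20*m^2 - 194*m + 174) - 34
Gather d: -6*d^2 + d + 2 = -6*d^2 + d + 2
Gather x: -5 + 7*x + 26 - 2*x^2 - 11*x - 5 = -2*x^2 - 4*x + 16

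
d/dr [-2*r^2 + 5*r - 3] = 5 - 4*r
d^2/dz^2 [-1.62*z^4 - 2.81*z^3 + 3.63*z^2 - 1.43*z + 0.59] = -19.44*z^2 - 16.86*z + 7.26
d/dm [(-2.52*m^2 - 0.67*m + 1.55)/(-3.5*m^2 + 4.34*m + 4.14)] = (-13.2818*m^2 - 10.0156*m - 9.5008)/(12.25*m^4 - 30.38*m^3 - 10.1444*m^2 + 35.9352*m + 17.1396)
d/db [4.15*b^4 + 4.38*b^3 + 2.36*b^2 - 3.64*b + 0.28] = 16.6*b^3 + 13.14*b^2 + 4.72*b - 3.64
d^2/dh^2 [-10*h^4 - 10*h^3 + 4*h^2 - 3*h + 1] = -120*h^2 - 60*h + 8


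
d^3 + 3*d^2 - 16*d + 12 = (d - 2)*(d - 1)*(d + 6)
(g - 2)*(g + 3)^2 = g^3 + 4*g^2 - 3*g - 18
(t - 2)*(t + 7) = t^2 + 5*t - 14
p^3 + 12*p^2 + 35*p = p*(p + 5)*(p + 7)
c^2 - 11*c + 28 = (c - 7)*(c - 4)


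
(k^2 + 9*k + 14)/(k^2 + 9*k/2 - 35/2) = 2*(k + 2)/(2*k - 5)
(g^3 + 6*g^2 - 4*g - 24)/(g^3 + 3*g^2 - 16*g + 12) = (g + 2)/(g - 1)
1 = 1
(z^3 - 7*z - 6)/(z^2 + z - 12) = (z^2 + 3*z + 2)/(z + 4)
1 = 1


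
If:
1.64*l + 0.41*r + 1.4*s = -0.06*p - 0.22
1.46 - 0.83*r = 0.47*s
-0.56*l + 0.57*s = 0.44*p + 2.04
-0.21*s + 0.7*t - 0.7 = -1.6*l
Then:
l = 0.315629016641281 - 0.375611520364194*t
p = 1.08889835738836*t - 6.24095572705808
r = 2.28483637111736 - 0.267011684946218*t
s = 0.471531273415662*t - 0.92854082559024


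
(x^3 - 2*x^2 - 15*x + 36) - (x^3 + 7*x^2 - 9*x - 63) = -9*x^2 - 6*x + 99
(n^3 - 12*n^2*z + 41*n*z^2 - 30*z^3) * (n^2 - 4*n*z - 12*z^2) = n^5 - 16*n^4*z + 77*n^3*z^2 - 50*n^2*z^3 - 372*n*z^4 + 360*z^5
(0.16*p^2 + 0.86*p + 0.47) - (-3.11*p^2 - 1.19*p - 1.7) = 3.27*p^2 + 2.05*p + 2.17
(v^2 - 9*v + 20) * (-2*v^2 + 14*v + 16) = -2*v^4 + 32*v^3 - 150*v^2 + 136*v + 320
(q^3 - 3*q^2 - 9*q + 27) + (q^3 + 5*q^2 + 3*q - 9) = 2*q^3 + 2*q^2 - 6*q + 18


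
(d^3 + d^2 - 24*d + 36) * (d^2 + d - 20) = d^5 + 2*d^4 - 43*d^3 - 8*d^2 + 516*d - 720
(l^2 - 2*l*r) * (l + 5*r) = l^3 + 3*l^2*r - 10*l*r^2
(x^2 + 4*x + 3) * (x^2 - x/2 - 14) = x^4 + 7*x^3/2 - 13*x^2 - 115*x/2 - 42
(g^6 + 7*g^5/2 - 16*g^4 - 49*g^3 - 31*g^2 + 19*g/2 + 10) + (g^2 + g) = g^6 + 7*g^5/2 - 16*g^4 - 49*g^3 - 30*g^2 + 21*g/2 + 10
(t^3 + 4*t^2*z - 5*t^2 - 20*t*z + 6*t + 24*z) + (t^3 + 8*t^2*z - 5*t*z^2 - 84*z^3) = 2*t^3 + 12*t^2*z - 5*t^2 - 5*t*z^2 - 20*t*z + 6*t - 84*z^3 + 24*z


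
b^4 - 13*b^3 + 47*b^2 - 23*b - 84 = (b - 7)*(b - 4)*(b - 3)*(b + 1)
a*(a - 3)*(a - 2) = a^3 - 5*a^2 + 6*a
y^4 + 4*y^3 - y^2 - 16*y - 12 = (y - 2)*(y + 1)*(y + 2)*(y + 3)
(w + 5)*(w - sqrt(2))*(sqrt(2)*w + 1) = sqrt(2)*w^3 - w^2 + 5*sqrt(2)*w^2 - 5*w - sqrt(2)*w - 5*sqrt(2)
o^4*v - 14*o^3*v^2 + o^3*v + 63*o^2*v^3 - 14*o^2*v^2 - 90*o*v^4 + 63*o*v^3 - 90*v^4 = (o - 6*v)*(o - 5*v)*(o - 3*v)*(o*v + v)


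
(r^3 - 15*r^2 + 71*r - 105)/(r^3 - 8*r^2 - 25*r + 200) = (r^2 - 10*r + 21)/(r^2 - 3*r - 40)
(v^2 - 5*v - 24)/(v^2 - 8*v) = (v + 3)/v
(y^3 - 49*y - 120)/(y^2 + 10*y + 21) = (y^2 - 3*y - 40)/(y + 7)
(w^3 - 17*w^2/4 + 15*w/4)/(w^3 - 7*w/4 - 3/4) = w*(-4*w^2 + 17*w - 15)/(-4*w^3 + 7*w + 3)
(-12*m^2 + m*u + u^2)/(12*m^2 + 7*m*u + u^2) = (-3*m + u)/(3*m + u)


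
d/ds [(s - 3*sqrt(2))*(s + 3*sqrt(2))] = 2*s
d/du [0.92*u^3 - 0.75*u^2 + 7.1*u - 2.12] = 2.76*u^2 - 1.5*u + 7.1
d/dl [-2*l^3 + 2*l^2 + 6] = 2*l*(2 - 3*l)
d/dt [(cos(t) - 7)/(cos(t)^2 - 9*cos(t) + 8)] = (cos(t)^2 - 14*cos(t) + 55)*sin(t)/(cos(t)^2 - 9*cos(t) + 8)^2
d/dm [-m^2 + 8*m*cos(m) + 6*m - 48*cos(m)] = -8*m*sin(m) - 2*m + 48*sin(m) + 8*cos(m) + 6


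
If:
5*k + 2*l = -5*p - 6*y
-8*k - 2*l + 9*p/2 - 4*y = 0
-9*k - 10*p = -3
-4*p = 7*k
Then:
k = -6/17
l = 1323/136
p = 21/34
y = -471/136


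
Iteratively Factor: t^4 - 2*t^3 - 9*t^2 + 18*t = (t)*(t^3 - 2*t^2 - 9*t + 18) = t*(t - 3)*(t^2 + t - 6) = t*(t - 3)*(t - 2)*(t + 3)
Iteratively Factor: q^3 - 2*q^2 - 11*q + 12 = (q - 4)*(q^2 + 2*q - 3) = (q - 4)*(q + 3)*(q - 1)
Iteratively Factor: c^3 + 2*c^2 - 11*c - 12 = (c + 1)*(c^2 + c - 12) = (c - 3)*(c + 1)*(c + 4)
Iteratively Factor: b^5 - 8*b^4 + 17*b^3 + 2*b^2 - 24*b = (b + 1)*(b^4 - 9*b^3 + 26*b^2 - 24*b) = (b - 3)*(b + 1)*(b^3 - 6*b^2 + 8*b) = b*(b - 3)*(b + 1)*(b^2 - 6*b + 8) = b*(b - 4)*(b - 3)*(b + 1)*(b - 2)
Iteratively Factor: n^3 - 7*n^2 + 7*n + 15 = (n - 3)*(n^2 - 4*n - 5) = (n - 3)*(n + 1)*(n - 5)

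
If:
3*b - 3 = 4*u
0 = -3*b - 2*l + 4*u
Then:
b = 4*u/3 + 1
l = -3/2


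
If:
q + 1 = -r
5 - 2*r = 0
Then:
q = -7/2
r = 5/2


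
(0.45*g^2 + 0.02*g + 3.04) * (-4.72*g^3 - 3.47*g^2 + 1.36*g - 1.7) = -2.124*g^5 - 1.6559*g^4 - 13.8062*g^3 - 11.2866*g^2 + 4.1004*g - 5.168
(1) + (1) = 2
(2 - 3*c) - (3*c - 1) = 3 - 6*c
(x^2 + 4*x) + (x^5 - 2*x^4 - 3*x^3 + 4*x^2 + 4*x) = x^5 - 2*x^4 - 3*x^3 + 5*x^2 + 8*x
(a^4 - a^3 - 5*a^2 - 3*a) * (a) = a^5 - a^4 - 5*a^3 - 3*a^2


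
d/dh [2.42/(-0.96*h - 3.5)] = 2.3232/(0.96*h + 3.5)^2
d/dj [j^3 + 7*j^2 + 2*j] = 3*j^2 + 14*j + 2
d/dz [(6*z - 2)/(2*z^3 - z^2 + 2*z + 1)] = 2*(-12*z^3 + 9*z^2 - 2*z + 5)/(4*z^6 - 4*z^5 + 9*z^4 + 2*z^2 + 4*z + 1)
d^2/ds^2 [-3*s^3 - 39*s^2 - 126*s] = -18*s - 78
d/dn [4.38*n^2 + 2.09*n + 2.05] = 8.76*n + 2.09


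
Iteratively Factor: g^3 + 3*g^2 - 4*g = (g)*(g^2 + 3*g - 4) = g*(g + 4)*(g - 1)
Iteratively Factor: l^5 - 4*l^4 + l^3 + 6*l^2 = (l)*(l^4 - 4*l^3 + l^2 + 6*l) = l*(l - 3)*(l^3 - l^2 - 2*l) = l*(l - 3)*(l + 1)*(l^2 - 2*l) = l*(l - 3)*(l - 2)*(l + 1)*(l)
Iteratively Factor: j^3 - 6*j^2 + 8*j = (j)*(j^2 - 6*j + 8) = j*(j - 4)*(j - 2)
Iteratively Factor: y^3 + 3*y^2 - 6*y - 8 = (y - 2)*(y^2 + 5*y + 4) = (y - 2)*(y + 4)*(y + 1)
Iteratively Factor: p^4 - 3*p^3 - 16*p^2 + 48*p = (p + 4)*(p^3 - 7*p^2 + 12*p) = (p - 3)*(p + 4)*(p^2 - 4*p) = p*(p - 3)*(p + 4)*(p - 4)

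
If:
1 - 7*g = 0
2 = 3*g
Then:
No Solution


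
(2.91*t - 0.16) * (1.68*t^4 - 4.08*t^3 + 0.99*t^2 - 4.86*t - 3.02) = 4.8888*t^5 - 12.1416*t^4 + 3.5337*t^3 - 14.301*t^2 - 8.0106*t + 0.4832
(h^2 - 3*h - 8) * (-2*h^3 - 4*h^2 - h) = -2*h^5 + 2*h^4 + 27*h^3 + 35*h^2 + 8*h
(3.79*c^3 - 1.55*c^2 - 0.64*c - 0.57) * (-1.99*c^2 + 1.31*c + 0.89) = -7.5421*c^5 + 8.0494*c^4 + 2.6162*c^3 - 1.0836*c^2 - 1.3163*c - 0.5073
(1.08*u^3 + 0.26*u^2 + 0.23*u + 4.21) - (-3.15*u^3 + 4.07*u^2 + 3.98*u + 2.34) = 4.23*u^3 - 3.81*u^2 - 3.75*u + 1.87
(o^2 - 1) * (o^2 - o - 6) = o^4 - o^3 - 7*o^2 + o + 6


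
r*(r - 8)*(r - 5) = r^3 - 13*r^2 + 40*r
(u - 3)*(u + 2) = u^2 - u - 6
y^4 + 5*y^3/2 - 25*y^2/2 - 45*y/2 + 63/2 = (y - 3)*(y - 1)*(y + 3)*(y + 7/2)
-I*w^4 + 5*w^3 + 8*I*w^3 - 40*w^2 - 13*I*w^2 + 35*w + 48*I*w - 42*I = (w - 7)*(w - I)*(w + 6*I)*(-I*w + I)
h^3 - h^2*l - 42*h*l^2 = h*(h - 7*l)*(h + 6*l)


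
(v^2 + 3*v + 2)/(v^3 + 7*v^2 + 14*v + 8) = 1/(v + 4)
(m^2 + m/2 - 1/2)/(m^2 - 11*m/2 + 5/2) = (m + 1)/(m - 5)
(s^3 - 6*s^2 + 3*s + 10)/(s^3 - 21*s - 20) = (s - 2)/(s + 4)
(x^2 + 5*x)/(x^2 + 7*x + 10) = x/(x + 2)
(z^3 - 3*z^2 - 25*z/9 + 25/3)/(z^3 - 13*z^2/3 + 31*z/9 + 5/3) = (3*z + 5)/(3*z + 1)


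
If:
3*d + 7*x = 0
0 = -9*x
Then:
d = 0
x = 0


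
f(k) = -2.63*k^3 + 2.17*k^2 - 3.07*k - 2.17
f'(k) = -7.89*k^2 + 4.34*k - 3.07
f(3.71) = -117.99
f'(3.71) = -95.57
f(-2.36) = 51.73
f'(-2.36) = -57.26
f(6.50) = -652.71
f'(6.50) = -308.21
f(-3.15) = 111.24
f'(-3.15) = -95.03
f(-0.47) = 0.03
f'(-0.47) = -6.85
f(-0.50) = 0.24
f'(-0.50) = -7.21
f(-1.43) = 14.35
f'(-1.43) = -25.41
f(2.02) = -21.19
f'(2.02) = -26.50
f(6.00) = -510.55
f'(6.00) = -261.07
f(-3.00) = 97.58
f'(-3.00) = -87.10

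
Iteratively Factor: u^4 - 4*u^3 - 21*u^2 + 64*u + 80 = (u - 5)*(u^3 + u^2 - 16*u - 16) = (u - 5)*(u + 1)*(u^2 - 16) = (u - 5)*(u + 1)*(u + 4)*(u - 4)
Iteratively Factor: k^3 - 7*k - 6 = (k + 1)*(k^2 - k - 6) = (k + 1)*(k + 2)*(k - 3)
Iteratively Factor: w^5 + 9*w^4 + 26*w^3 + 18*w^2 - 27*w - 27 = (w + 3)*(w^4 + 6*w^3 + 8*w^2 - 6*w - 9) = (w + 3)^2*(w^3 + 3*w^2 - w - 3) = (w + 1)*(w + 3)^2*(w^2 + 2*w - 3) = (w - 1)*(w + 1)*(w + 3)^2*(w + 3)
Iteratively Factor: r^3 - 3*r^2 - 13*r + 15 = (r - 5)*(r^2 + 2*r - 3) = (r - 5)*(r + 3)*(r - 1)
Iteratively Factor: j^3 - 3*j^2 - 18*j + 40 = (j - 5)*(j^2 + 2*j - 8) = (j - 5)*(j + 4)*(j - 2)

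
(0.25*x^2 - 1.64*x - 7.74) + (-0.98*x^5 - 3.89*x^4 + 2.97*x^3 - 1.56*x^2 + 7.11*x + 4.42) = -0.98*x^5 - 3.89*x^4 + 2.97*x^3 - 1.31*x^2 + 5.47*x - 3.32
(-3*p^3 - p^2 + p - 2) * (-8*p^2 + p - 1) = 24*p^5 + 5*p^4 - 6*p^3 + 18*p^2 - 3*p + 2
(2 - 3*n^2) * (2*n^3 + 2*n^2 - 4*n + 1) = -6*n^5 - 6*n^4 + 16*n^3 + n^2 - 8*n + 2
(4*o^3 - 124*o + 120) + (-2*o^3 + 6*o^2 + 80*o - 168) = 2*o^3 + 6*o^2 - 44*o - 48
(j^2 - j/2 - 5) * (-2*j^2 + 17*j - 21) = -2*j^4 + 18*j^3 - 39*j^2/2 - 149*j/2 + 105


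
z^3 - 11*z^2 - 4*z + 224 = (z - 8)*(z - 7)*(z + 4)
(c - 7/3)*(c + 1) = c^2 - 4*c/3 - 7/3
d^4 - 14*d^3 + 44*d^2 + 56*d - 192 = (d - 8)*(d - 6)*(d - 2)*(d + 2)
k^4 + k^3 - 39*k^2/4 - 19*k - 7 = (k - 7/2)*(k + 1/2)*(k + 2)^2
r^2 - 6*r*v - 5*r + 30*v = (r - 5)*(r - 6*v)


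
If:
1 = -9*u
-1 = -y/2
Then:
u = -1/9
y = 2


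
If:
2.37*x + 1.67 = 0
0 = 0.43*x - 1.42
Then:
No Solution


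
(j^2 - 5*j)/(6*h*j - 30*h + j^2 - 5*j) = j/(6*h + j)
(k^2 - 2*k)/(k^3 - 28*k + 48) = k/(k^2 + 2*k - 24)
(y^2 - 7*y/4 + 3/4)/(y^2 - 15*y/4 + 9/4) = (y - 1)/(y - 3)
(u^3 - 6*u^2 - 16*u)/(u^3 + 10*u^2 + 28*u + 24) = u*(u - 8)/(u^2 + 8*u + 12)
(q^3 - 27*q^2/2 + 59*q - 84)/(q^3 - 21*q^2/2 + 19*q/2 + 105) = (2*q^2 - 15*q + 28)/(2*q^2 - 9*q - 35)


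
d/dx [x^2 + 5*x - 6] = 2*x + 5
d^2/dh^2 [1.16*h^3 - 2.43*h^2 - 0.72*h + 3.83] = 6.96*h - 4.86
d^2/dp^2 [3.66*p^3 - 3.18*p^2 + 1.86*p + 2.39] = 21.96*p - 6.36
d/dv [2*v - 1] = 2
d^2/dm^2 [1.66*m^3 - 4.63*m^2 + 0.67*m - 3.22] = 9.96*m - 9.26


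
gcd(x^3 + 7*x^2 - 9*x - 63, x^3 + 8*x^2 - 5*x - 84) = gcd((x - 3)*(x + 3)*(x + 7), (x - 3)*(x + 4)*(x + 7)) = x^2 + 4*x - 21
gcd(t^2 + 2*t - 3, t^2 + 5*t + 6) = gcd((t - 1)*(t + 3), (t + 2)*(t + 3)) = t + 3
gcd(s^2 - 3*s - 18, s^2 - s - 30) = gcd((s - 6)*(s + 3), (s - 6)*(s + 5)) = s - 6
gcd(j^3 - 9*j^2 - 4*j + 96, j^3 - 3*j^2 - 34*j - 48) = j^2 - 5*j - 24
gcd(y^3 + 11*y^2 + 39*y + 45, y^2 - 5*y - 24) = y + 3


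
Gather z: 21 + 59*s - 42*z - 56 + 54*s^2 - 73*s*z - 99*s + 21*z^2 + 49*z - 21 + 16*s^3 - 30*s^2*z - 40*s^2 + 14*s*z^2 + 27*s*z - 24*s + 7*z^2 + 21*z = 16*s^3 + 14*s^2 - 64*s + z^2*(14*s + 28) + z*(-30*s^2 - 46*s + 28) - 56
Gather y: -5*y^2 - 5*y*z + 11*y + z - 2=-5*y^2 + y*(11 - 5*z) + z - 2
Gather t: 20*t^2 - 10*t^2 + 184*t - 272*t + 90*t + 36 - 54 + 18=10*t^2 + 2*t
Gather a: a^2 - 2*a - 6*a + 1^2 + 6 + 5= a^2 - 8*a + 12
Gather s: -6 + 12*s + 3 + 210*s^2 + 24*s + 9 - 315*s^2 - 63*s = -105*s^2 - 27*s + 6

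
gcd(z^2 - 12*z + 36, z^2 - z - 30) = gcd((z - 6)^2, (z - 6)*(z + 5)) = z - 6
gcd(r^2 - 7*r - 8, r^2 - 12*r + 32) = r - 8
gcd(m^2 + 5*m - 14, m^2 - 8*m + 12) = m - 2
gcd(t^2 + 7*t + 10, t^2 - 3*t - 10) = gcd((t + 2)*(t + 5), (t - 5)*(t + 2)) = t + 2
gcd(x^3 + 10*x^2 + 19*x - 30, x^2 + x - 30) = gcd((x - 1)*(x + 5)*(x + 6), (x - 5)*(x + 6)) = x + 6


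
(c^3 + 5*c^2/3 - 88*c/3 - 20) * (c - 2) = c^4 - c^3/3 - 98*c^2/3 + 116*c/3 + 40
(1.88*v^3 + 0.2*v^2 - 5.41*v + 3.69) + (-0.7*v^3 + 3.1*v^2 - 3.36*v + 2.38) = 1.18*v^3 + 3.3*v^2 - 8.77*v + 6.07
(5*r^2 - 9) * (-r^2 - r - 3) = -5*r^4 - 5*r^3 - 6*r^2 + 9*r + 27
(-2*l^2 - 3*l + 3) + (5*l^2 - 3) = 3*l^2 - 3*l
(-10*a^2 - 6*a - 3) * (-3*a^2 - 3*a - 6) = 30*a^4 + 48*a^3 + 87*a^2 + 45*a + 18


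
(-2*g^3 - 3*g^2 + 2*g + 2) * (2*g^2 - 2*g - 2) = -4*g^5 - 2*g^4 + 14*g^3 + 6*g^2 - 8*g - 4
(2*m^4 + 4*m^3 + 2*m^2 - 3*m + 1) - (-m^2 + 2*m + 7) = 2*m^4 + 4*m^3 + 3*m^2 - 5*m - 6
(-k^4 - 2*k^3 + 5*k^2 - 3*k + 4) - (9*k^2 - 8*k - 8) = -k^4 - 2*k^3 - 4*k^2 + 5*k + 12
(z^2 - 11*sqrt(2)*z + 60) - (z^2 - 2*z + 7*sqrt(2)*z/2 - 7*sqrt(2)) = -29*sqrt(2)*z/2 + 2*z + 7*sqrt(2) + 60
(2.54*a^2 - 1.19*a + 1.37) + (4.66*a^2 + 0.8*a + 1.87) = 7.2*a^2 - 0.39*a + 3.24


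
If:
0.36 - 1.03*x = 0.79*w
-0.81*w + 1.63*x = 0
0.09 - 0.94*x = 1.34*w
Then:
No Solution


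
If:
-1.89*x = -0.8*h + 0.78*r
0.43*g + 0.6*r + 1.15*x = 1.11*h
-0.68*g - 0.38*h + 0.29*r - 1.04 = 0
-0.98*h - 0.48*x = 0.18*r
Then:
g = -0.60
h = 0.03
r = 2.22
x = -0.90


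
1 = 1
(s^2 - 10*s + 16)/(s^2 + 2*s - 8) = (s - 8)/(s + 4)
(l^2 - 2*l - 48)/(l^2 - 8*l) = (l + 6)/l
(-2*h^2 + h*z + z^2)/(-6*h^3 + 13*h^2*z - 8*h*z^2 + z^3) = (2*h + z)/(6*h^2 - 7*h*z + z^2)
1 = 1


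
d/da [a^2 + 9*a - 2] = 2*a + 9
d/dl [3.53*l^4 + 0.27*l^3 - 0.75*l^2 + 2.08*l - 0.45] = 14.12*l^3 + 0.81*l^2 - 1.5*l + 2.08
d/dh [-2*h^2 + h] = 1 - 4*h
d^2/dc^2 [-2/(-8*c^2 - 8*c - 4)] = 2*(-2*c^2 - 2*c + 2*(2*c + 1)^2 - 1)/(2*c^2 + 2*c + 1)^3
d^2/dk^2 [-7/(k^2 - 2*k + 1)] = -42/(k^4 - 4*k^3 + 6*k^2 - 4*k + 1)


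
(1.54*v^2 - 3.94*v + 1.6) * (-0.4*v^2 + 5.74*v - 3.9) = -0.616*v^4 + 10.4156*v^3 - 29.2616*v^2 + 24.55*v - 6.24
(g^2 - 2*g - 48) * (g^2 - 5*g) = g^4 - 7*g^3 - 38*g^2 + 240*g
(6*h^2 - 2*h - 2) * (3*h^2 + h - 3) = 18*h^4 - 26*h^2 + 4*h + 6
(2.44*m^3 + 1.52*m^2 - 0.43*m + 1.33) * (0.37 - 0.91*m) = -2.2204*m^4 - 0.4804*m^3 + 0.9537*m^2 - 1.3694*m + 0.4921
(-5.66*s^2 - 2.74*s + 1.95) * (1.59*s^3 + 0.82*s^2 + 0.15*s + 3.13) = -8.9994*s^5 - 8.9978*s^4 + 0.00470000000000037*s^3 - 16.5278*s^2 - 8.2837*s + 6.1035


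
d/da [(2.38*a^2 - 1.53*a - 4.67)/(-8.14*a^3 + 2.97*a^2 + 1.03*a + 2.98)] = (19.3732*a^4 - 24.9084*a^3 - 107.0459*a^2 + 41.9246*a + 0.2507)/(66.2596*a^6 - 48.3516*a^5 - 7.9475*a^4 - 42.3962*a^3 + 18.7621*a^2 + 6.1388*a + 8.8804)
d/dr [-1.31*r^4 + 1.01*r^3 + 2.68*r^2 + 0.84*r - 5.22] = -5.24*r^3 + 3.03*r^2 + 5.36*r + 0.84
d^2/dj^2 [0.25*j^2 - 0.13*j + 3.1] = 0.500000000000000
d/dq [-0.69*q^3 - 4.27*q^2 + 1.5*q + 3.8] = -2.07*q^2 - 8.54*q + 1.5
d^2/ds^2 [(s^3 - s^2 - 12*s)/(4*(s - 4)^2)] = 14/(s^3 - 12*s^2 + 48*s - 64)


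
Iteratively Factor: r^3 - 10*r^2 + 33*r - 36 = (r - 3)*(r^2 - 7*r + 12) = (r - 4)*(r - 3)*(r - 3)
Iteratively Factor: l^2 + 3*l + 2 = (l + 2)*(l + 1)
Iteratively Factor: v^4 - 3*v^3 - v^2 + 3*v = (v + 1)*(v^3 - 4*v^2 + 3*v) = v*(v + 1)*(v^2 - 4*v + 3) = v*(v - 3)*(v + 1)*(v - 1)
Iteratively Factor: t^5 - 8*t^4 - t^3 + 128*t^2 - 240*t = (t)*(t^4 - 8*t^3 - t^2 + 128*t - 240) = t*(t - 5)*(t^3 - 3*t^2 - 16*t + 48) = t*(t - 5)*(t + 4)*(t^2 - 7*t + 12) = t*(t - 5)*(t - 3)*(t + 4)*(t - 4)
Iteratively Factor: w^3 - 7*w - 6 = (w - 3)*(w^2 + 3*w + 2) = (w - 3)*(w + 1)*(w + 2)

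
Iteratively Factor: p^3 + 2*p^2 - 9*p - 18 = (p + 2)*(p^2 - 9) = (p - 3)*(p + 2)*(p + 3)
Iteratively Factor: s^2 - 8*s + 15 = (s - 3)*(s - 5)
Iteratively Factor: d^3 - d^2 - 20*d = (d - 5)*(d^2 + 4*d) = (d - 5)*(d + 4)*(d)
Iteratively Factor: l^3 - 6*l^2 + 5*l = (l)*(l^2 - 6*l + 5) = l*(l - 1)*(l - 5)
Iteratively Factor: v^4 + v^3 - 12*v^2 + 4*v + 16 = (v + 1)*(v^3 - 12*v + 16) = (v - 2)*(v + 1)*(v^2 + 2*v - 8) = (v - 2)*(v + 1)*(v + 4)*(v - 2)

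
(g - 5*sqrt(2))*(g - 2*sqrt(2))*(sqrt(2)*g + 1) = sqrt(2)*g^3 - 13*g^2 + 13*sqrt(2)*g + 20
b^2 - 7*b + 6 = (b - 6)*(b - 1)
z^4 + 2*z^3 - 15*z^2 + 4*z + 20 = (z - 2)^2*(z + 1)*(z + 5)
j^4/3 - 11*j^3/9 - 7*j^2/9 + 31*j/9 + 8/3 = (j/3 + 1/3)*(j - 3)*(j - 8/3)*(j + 1)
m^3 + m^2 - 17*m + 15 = (m - 3)*(m - 1)*(m + 5)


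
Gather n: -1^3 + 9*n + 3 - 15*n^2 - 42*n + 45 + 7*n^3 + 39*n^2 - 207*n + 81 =7*n^3 + 24*n^2 - 240*n + 128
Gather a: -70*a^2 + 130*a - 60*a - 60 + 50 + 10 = -70*a^2 + 70*a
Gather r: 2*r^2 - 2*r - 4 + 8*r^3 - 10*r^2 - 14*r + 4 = 8*r^3 - 8*r^2 - 16*r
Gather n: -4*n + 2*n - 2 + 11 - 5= 4 - 2*n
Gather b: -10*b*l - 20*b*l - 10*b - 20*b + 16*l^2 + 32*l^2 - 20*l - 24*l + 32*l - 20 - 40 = b*(-30*l - 30) + 48*l^2 - 12*l - 60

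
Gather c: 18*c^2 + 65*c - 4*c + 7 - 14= 18*c^2 + 61*c - 7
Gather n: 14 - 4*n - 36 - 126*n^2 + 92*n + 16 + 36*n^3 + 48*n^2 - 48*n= 36*n^3 - 78*n^2 + 40*n - 6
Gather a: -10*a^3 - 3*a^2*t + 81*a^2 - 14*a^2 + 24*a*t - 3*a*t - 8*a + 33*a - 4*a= -10*a^3 + a^2*(67 - 3*t) + a*(21*t + 21)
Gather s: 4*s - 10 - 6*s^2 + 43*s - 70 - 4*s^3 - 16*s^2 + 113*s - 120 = -4*s^3 - 22*s^2 + 160*s - 200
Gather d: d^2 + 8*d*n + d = d^2 + d*(8*n + 1)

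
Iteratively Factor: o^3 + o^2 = (o)*(o^2 + o) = o^2*(o + 1)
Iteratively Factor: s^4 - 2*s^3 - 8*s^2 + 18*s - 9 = (s + 3)*(s^3 - 5*s^2 + 7*s - 3) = (s - 3)*(s + 3)*(s^2 - 2*s + 1) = (s - 3)*(s - 1)*(s + 3)*(s - 1)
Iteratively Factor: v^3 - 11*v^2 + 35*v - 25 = (v - 1)*(v^2 - 10*v + 25) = (v - 5)*(v - 1)*(v - 5)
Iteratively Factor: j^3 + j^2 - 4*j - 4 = (j + 2)*(j^2 - j - 2) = (j - 2)*(j + 2)*(j + 1)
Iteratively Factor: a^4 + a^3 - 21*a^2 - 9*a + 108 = (a - 3)*(a^3 + 4*a^2 - 9*a - 36) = (a - 3)*(a + 4)*(a^2 - 9) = (a - 3)*(a + 3)*(a + 4)*(a - 3)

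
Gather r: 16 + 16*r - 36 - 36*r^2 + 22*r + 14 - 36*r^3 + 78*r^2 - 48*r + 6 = -36*r^3 + 42*r^2 - 10*r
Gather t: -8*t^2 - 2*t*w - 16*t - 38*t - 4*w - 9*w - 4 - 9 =-8*t^2 + t*(-2*w - 54) - 13*w - 13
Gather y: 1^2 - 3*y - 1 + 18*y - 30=15*y - 30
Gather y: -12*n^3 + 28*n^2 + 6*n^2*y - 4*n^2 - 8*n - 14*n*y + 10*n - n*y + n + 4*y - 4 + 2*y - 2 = -12*n^3 + 24*n^2 + 3*n + y*(6*n^2 - 15*n + 6) - 6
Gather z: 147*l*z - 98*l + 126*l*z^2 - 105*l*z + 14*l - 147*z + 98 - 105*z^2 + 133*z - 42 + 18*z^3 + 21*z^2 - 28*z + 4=-84*l + 18*z^3 + z^2*(126*l - 84) + z*(42*l - 42) + 60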